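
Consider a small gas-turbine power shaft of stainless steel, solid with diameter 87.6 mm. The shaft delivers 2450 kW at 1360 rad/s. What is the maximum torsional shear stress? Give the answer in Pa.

1.36e7 Pa

ω = 1360 rad/s, so T = P/ω = 2450×10³ / 1360 = 1801 N·m.
J = πd⁴/32 = π(0.0876)⁴/32 = 5.781×10^-6 m⁴.
τ_max = T·r/J = 1801 × 0.0438 / 5.781×10^-6 = 1.365×10^7 Pa.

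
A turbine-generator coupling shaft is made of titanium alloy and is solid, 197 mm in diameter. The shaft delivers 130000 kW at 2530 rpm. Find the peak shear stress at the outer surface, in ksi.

ω = 2π·2530/60 = 264.9 rad/s, so T = P/ω = 130000×10³ / 264.9 = 490700 N·m.
J = πd⁴/32 = π(0.197)⁴/32 = 1.479×10^-4 m⁴.
τ_max = T·r/J = 490700 × 0.0985 / 1.479×10^-4 = 3.269×10^8 Pa.

47.4 ksi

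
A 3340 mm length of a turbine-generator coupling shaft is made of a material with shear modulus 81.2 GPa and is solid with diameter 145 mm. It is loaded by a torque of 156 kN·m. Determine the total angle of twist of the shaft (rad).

J = πd⁴/32 = π(0.145)⁴/32 = 4.340×10^-5 m⁴.
θ = T·L/(G·J) = 156000 × 3.34 / (81.2×10⁹ × 4.340×10^-5) = 0.1479 rad.

0.148 rad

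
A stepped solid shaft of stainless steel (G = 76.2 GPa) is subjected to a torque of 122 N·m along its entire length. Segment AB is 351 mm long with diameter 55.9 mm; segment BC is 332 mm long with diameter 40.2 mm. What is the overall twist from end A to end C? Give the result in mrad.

J_AB = π(0.0559)⁴/32 = 9.59×10^-7 m⁴; J_BC = π(0.0402)⁴/32 = 2.56×10^-7 m⁴.
θ = (T/G)·Σ L_i/J_i = (122.0/76.2×10⁹)·(0.351/9.59×10^-7 + 0.332/2.56×10^-7) = 2.659×10^-3 rad.

2.66 mrad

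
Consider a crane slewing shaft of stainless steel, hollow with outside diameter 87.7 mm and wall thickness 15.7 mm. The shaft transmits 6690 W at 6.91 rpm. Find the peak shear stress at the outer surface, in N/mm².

ω = 2π·6.91/60 = 0.7236 rad/s, so T = P/ω = 6690 / 0.7236 = 9245 N·m.
J = π(d_o⁴ − d_i⁴)/32 = π(0.0877⁴ − 0.0563⁴)/32 = 4.821×10^-6 m⁴.
τ_max = T·r/J = 9245 × 0.0439 / 4.821×10^-6 = 8.409×10^7 Pa.

84.1 N/mm²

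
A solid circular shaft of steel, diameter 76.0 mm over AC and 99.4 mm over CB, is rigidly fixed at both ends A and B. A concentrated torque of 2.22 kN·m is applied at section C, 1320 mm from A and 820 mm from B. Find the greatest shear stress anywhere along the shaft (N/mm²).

9.50 N/mm²

Compatibility: T_A·a/J_AC = T_B·b/J_CB with T_A + T_B = T₀.
J_AC = 3.28×10^-6 m⁴, J_CB = 9.58×10^-6 m⁴, so T_A = T₀·(J_AC/a)/((J_AC/a)+(J_CB/b)) = 388.8 N·m, T_B = 1831 N·m.
τ in each portion: τ_AC = 4.51×10^6 Pa, τ_CB = 9.50×10^6 Pa; maximum is in CB.
τ_max = T_CB·r/J = 1831·0.0497/9.58×10^-6 = 9.496×10^6 Pa.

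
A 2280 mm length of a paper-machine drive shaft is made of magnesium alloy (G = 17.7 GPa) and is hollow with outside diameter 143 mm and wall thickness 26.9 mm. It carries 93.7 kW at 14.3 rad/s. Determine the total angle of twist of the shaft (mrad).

ω = 14.3 rad/s, so T = P/ω = 93.7×10³ / 14.30 = 6552 N·m.
J = π(d_o⁴ − d_i⁴)/32 = π(0.143⁴ − 0.0892⁴)/32 = 3.484×10^-5 m⁴.
θ = T·L/(G·J) = 6552 × 2.28 / (17.7×10⁹ × 3.484×10^-5) = 0.02423 rad.

24.2 mrad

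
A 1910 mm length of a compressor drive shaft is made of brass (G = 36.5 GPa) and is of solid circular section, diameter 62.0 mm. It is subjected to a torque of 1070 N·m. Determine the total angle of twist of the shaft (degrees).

2.21°

J = πd⁴/32 = π(0.0620)⁴/32 = 1.451×10^-6 m⁴.
θ = T·L/(G·J) = 1070 × 1.91 / (36.5×10⁹ × 1.451×10^-6) = 0.03860 rad.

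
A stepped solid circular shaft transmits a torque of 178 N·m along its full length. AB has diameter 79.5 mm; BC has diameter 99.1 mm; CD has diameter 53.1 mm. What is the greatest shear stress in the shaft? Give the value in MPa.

6.05 MPa

Under the same torque, τ_max = 16T/(πd³) is largest where d is smallest — segment CD (d = 53.1 mm).
τ_max = 16·178.0/(π·(0.0531)³) = 6.055×10^6 Pa.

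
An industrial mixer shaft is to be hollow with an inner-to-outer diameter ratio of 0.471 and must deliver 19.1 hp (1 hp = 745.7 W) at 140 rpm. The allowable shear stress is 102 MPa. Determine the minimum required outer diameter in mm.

37.1 mm

ω = 2π·140/60 = 14.66 rad/s, so T = P/ω = 19.1×745.7 / 14.66 = 971.5 N·m.
For a hollow shaft with d_i/d_o = 0.471: τ_max = 16T/(π d_o³ (1−k⁴)), so d_o = [16T/(π τ_allow (1−k⁴))]^(1/3) = [16·971.5/(π·1.02×10^8·0.9508)]^(1/3) = 0.03709 m.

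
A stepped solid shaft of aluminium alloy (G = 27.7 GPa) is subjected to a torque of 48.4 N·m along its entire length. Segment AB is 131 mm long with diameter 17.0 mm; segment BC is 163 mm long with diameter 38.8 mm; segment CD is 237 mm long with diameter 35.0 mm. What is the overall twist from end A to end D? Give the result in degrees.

J_AB = π(0.0170)⁴/32 = 8.20×10^-9 m⁴; J_BC = π(0.0388)⁴/32 = 2.22×10^-7 m⁴; J_CD = π(0.0350)⁴/32 = 1.47×10^-7 m⁴.
θ = (T/G)·Σ L_i/J_i = (48.40/27.7×10⁹)·(0.131/8.20×10^-9 + 0.163/2.22×10^-7 + 0.237/1.47×10^-7) = 0.03201 rad.

1.83°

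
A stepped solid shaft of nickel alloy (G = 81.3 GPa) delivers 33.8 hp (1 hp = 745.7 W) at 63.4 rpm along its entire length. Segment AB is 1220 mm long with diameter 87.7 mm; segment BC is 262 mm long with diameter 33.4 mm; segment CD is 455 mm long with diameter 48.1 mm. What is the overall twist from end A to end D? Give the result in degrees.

ω = 2π·63.4/60 = 6.639 rad/s, so T = P/ω = 33.8×745.7 / 6.639 = 3796 N·m.
J_AB = π(0.0877)⁴/32 = 5.81×10^-6 m⁴; J_BC = π(0.0334)⁴/32 = 1.22×10^-7 m⁴; J_CD = π(0.0481)⁴/32 = 5.26×10^-7 m⁴.
θ = (T/G)·Σ L_i/J_i = (3796/81.3×10⁹)·(1.22/5.81×10^-6 + 0.262/1.22×10^-7 + 0.455/5.26×10^-7) = 0.1504 rad.

8.62°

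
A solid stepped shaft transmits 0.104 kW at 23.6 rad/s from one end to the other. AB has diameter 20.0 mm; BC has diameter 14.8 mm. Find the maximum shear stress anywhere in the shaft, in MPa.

ω = 23.6 rad/s, so T = P/ω = 0.104×10³ / 23.60 = 4.407 N·m.
Under the same torque, τ_max = 16T/(πd³) is largest where d is smallest — segment BC (d = 14.8 mm).
τ_max = 16·4.407/(π·(0.0148)³) = 6.923×10^6 Pa.

6.92 MPa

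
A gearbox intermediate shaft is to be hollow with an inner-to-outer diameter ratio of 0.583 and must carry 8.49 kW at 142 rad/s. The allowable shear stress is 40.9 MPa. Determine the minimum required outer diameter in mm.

ω = 142 rad/s, so T = P/ω = 8.49×10³ / 142.0 = 59.79 N·m.
For a hollow shaft with d_i/d_o = 0.583: τ_max = 16T/(π d_o³ (1−k⁴)), so d_o = [16T/(π τ_allow (1−k⁴))]^(1/3) = [16·59.79/(π·4.09×10^7·0.8845)]^(1/3) = 0.02034 m.

20.3 mm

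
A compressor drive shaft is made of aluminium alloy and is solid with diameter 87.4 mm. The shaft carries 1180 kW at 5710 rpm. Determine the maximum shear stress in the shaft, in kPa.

ω = 2π·5710/60 = 597.9 rad/s, so T = P/ω = 1180×10³ / 597.9 = 1973 N·m.
J = πd⁴/32 = π(0.0874)⁴/32 = 5.729×10^-6 m⁴.
τ_max = T·r/J = 1973 × 0.0437 / 5.729×10^-6 = 1.505×10^7 Pa.

15100 kPa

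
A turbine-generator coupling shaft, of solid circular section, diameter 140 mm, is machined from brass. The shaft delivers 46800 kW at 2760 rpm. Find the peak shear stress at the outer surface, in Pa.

3.01e8 Pa

ω = 2π·2760/60 = 289.0 rad/s, so T = P/ω = 46800×10³ / 289.0 = 161900 N·m.
J = πd⁴/32 = π(0.140)⁴/32 = 3.771×10^-5 m⁴.
τ_max = T·r/J = 161900 × 0.0700 / 3.771×10^-5 = 3.005×10^8 Pa.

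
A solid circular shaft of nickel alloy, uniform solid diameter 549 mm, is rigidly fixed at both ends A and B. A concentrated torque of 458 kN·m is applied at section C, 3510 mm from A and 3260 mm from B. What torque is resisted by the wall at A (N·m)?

With uniform GJ and both ends fixed, compatibility θ_AC = θ_CB gives T_A·a = T_B·b, together with T_A + T_B = T₀.
T_A = T₀·b/(a+b) = 458000·3260/6770 = 220500 N·m; T_B = 237500 N·m.

221000 N·m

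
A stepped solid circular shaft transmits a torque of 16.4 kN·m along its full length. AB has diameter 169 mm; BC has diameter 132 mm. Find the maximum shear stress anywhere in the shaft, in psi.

Under the same torque, τ_max = 16T/(πd³) is largest where d is smallest — segment BC (d = 132 mm).
τ_max = 16·16400/(π·(0.132)³) = 3.632×10^7 Pa.

5270 psi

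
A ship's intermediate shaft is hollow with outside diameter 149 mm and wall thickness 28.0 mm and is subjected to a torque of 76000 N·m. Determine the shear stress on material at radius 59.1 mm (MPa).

109 MPa

J = π(d_o⁴ − d_i⁴)/32 = π(0.149⁴ − 0.0930⁴)/32 = 4.104×10^-5 m⁴.
Shear stress varies linearly with radius: τ = T·r/J = 76000 × 0.0591 / 4.104×10^-5 = 1.094×10^8 Pa.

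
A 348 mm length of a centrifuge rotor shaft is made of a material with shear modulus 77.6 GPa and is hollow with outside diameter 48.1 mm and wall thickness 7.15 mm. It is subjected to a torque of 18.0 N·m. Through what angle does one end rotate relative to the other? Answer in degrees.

0.0116°

J = π(d_o⁴ − d_i⁴)/32 = π(0.0481⁴ − 0.0338⁴)/32 = 3.974×10^-7 m⁴.
θ = T·L/(G·J) = 18.00 × 0.348 / (77.6×10⁹ × 3.974×10^-7) = 2.031×10^-4 rad.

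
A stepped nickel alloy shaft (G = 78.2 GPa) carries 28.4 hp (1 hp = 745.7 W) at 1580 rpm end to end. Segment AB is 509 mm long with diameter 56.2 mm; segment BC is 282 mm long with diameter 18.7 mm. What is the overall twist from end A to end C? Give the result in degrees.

2.25°

ω = 2π·1580/60 = 165.5 rad/s, so T = P/ω = 28.4×745.7 / 165.5 = 128.0 N·m.
J_AB = π(0.0562)⁴/32 = 9.79×10^-7 m⁴; J_BC = π(0.0187)⁴/32 = 1.20×10^-8 m⁴.
θ = (T/G)·Σ L_i/J_i = (128.0/78.2×10⁹)·(0.509/9.79×10^-7 + 0.282/1.20×10^-8) = 0.03930 rad.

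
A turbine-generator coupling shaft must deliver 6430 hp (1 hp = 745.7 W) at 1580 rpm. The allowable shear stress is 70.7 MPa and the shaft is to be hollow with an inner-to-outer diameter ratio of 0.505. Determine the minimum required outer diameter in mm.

ω = 2π·1580/60 = 165.5 rad/s, so T = P/ω = 6430×745.7 / 165.5 = 28980 N·m.
For a hollow shaft with d_i/d_o = 0.505: τ_max = 16T/(π d_o³ (1−k⁴)), so d_o = [16T/(π τ_allow (1−k⁴))]^(1/3) = [16·28980/(π·7.07×10^7·0.9350)]^(1/3) = 0.1307 m.

131 mm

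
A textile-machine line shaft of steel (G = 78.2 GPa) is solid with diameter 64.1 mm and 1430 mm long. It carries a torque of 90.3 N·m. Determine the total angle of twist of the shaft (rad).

9.96e-4 rad

J = πd⁴/32 = π(0.0641)⁴/32 = 1.657×10^-6 m⁴.
θ = T·L/(G·J) = 90.30 × 1.43 / (78.2×10⁹ × 1.657×10^-6) = 9.963×10^-4 rad.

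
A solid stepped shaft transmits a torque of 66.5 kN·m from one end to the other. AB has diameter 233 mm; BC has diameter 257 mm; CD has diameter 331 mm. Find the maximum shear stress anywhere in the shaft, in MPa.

26.8 MPa

Under the same torque, τ_max = 16T/(πd³) is largest where d is smallest — segment AB (d = 233 mm).
τ_max = 16·66500/(π·(0.233)³) = 2.677×10^7 Pa.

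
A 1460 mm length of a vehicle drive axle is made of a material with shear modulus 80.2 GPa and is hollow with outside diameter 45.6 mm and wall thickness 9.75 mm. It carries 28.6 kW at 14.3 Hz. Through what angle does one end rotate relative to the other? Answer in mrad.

ω = 2π·14.3 = 89.85 rad/s, so T = P/ω = 28.6×10³ / 89.85 = 318.3 N·m.
J = π(d_o⁴ − d_i⁴)/32 = π(0.0456⁴ − 0.0261⁴)/32 = 3.789×10^-7 m⁴.
θ = T·L/(G·J) = 318.3 × 1.46 / (80.2×10⁹ × 3.789×10^-7) = 0.01529 rad.

15.3 mrad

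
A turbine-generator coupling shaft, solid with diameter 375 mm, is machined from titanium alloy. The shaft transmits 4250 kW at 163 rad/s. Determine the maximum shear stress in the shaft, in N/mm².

ω = 163 rad/s, so T = P/ω = 4250×10³ / 163.0 = 26070 N·m.
J = πd⁴/32 = π(0.375)⁴/32 = 1.941×10^-3 m⁴.
τ_max = T·r/J = 26070 × 0.188 / 1.941×10^-3 = 2.518×10^6 Pa.

2.52 N/mm²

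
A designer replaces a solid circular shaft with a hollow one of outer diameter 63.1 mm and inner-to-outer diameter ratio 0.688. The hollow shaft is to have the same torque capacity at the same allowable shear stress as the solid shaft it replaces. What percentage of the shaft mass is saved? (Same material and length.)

Equal τ_max and T ⇒ the solid shaft needs d_s³ = d_o³(1−k⁴), so d_s = 63.1·(1−0.688⁴)^(1/3) = 57.98 mm.
Area ratio A_h/A_s = d_o²(1−k²)/d_s² = (1−k²)/(1−k⁴)^(2/3) = 0.6237.
Mass saving = 1 − 0.6237 = 37.6 %.

37.6 %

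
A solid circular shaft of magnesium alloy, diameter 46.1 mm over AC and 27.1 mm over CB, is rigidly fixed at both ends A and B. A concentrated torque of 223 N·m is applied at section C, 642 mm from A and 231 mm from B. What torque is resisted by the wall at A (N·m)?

167 N·m

Compatibility: T_A·a/J_AC = T_B·b/J_CB with T_A + T_B = T₀.
J_AC = 4.43×10^-7 m⁴, J_CB = 5.30×10^-8 m⁴, so T_A = T₀·(J_AC/a)/((J_AC/a)+(J_CB/b)) = 167.4 N·m, T_B = 55.57 N·m.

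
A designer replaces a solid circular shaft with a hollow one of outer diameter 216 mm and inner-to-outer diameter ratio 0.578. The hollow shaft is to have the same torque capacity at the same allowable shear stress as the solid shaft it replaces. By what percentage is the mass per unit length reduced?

Equal τ_max and T ⇒ the solid shaft needs d_s³ = d_o³(1−k⁴), so d_s = 216·(1−0.578⁴)^(1/3) = 207.6 mm.
Area ratio A_h/A_s = d_o²(1−k²)/d_s² = (1−k²)/(1−k⁴)^(2/3) = 0.7206.
Mass saving = 1 − 0.7206 = 27.9 %.

27.9 %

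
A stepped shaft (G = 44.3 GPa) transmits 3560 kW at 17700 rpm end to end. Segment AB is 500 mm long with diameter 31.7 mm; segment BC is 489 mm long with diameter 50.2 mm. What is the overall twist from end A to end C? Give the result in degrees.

ω = 2π·17700/60 = 1854 rad/s, so T = P/ω = 3560×10³ / 1854 = 1921 N·m.
J_AB = π(0.0317)⁴/32 = 9.91×10^-8 m⁴; J_BC = π(0.0502)⁴/32 = 6.23×10^-7 m⁴.
θ = (T/G)·Σ L_i/J_i = (1921/44.3×10⁹)·(0.500/9.91×10^-8 + 0.489/6.23×10^-7) = 0.2527 rad.

14.5°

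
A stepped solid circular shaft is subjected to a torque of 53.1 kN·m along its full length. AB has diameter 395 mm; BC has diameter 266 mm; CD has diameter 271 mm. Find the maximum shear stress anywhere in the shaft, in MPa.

Under the same torque, τ_max = 16T/(πd³) is largest where d is smallest — segment BC (d = 266 mm).
τ_max = 16·53100/(π·(0.266)³) = 1.437×10^7 Pa.

14.4 MPa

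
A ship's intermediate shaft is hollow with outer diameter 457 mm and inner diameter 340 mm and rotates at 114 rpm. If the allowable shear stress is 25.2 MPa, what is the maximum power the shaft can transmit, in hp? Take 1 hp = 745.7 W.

J = π(d_o⁴ − d_i⁴)/32 = π(0.457⁴ − 0.340⁴)/32 = 2.970×10^-3 m⁴.
T_max = τ_allow·J/r = 2.52×10^7 × 2.970×10^-3 / 0.229 = 327600 N·m.
ω = 2π·114/60 = 11.94 rad/s, so P_max = T_max·ω = 3.911×10^6 W.

5240 hp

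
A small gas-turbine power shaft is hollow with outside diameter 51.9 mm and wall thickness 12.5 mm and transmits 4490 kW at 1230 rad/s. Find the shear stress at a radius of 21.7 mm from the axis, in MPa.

120 MPa

ω = 1230 rad/s, so T = P/ω = 4490×10³ / 1230 = 3650 N·m.
J = π(d_o⁴ − d_i⁴)/32 = π(0.0519⁴ − 0.0269⁴)/32 = 6.609×10^-7 m⁴.
Shear stress varies linearly with radius: τ = T·r/J = 3650 × 0.0217 / 6.609×10^-7 = 1.199×10^8 Pa.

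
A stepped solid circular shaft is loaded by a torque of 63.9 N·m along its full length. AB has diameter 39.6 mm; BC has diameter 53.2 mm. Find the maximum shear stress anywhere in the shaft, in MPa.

Under the same torque, τ_max = 16T/(πd³) is largest where d is smallest — segment AB (d = 39.6 mm).
τ_max = 16·63.90/(π·(0.0396)³) = 5.241×10^6 Pa.

5.24 MPa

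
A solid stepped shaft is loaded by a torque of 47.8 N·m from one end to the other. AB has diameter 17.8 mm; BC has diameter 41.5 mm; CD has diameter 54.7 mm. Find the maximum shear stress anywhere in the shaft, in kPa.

Under the same torque, τ_max = 16T/(πd³) is largest where d is smallest — segment AB (d = 17.8 mm).
τ_max = 16·47.80/(π·(0.0178)³) = 4.317×10^7 Pa.

43200 kPa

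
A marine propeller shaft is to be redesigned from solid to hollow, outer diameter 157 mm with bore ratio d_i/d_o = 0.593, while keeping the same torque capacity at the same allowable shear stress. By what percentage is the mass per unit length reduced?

Equal τ_max and T ⇒ the solid shaft needs d_s³ = d_o³(1−k⁴), so d_s = 157·(1−0.593⁴)^(1/3) = 150.2 mm.
Area ratio A_h/A_s = d_o²(1−k²)/d_s² = (1−k²)/(1−k⁴)^(2/3) = 0.7080.
Mass saving = 1 − 0.7080 = 29.2 %.

29.2 %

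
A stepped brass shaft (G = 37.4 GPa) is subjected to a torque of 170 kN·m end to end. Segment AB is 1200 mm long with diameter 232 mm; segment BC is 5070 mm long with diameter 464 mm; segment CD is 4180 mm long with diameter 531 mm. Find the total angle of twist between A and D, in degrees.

J_AB = π(0.232)⁴/32 = 2.84×10^-4 m⁴; J_BC = π(0.464)⁴/32 = 4.55×10^-3 m⁴; J_CD = π(0.531)⁴/32 = 7.81×10^-3 m⁴.
θ = (T/G)·Σ L_i/J_i = (170000/37.4×10⁹)·(1.20/2.84×10^-4 + 5.07/4.55×10^-3 + 4.18/7.81×10^-3) = 0.02668 rad.

1.53°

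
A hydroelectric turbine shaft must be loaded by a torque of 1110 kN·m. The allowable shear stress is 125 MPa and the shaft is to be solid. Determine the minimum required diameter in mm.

For a solid shaft τ_max = 16T/(πd³), so d = (16T/(π τ_allow))^(1/3) = (16·1.110e6/(π·1.25×10^8))^(1/3) = 0.3563 m.

356 mm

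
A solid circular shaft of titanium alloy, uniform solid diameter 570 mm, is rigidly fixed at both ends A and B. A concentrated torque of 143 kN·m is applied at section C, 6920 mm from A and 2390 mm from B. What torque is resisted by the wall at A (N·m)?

With uniform GJ and both ends fixed, compatibility θ_AC = θ_CB gives T_A·a = T_B·b, together with T_A + T_B = T₀.
T_A = T₀·b/(a+b) = 143000·2390/9310 = 36710 N·m; T_B = 106300 N·m.

36700 N·m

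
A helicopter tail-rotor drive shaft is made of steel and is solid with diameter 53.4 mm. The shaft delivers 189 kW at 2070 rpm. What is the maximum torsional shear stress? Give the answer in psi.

ω = 2π·2070/60 = 216.8 rad/s, so T = P/ω = 189×10³ / 216.8 = 871.9 N·m.
J = πd⁴/32 = π(0.0534)⁴/32 = 7.983×10^-7 m⁴.
τ_max = T·r/J = 871.9 × 0.0267 / 7.983×10^-7 = 2.916×10^7 Pa.

4230 psi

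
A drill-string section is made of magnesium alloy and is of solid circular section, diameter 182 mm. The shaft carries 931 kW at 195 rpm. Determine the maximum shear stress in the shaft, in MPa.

38.5 MPa

ω = 2π·195/60 = 20.42 rad/s, so T = P/ω = 931×10³ / 20.42 = 45590 N·m.
J = πd⁴/32 = π(0.182)⁴/32 = 1.077×10^-4 m⁴.
τ_max = T·r/J = 45590 × 0.0910 / 1.077×10^-4 = 3.852×10^7 Pa.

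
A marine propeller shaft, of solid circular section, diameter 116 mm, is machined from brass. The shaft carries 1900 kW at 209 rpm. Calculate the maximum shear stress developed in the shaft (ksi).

ω = 2π·209/60 = 21.89 rad/s, so T = P/ω = 1900×10³ / 21.89 = 86810 N·m.
J = πd⁴/32 = π(0.116)⁴/32 = 1.778×10^-5 m⁴.
τ_max = T·r/J = 86810 × 0.0580 / 1.778×10^-5 = 2.833×10^8 Pa.

41.1 ksi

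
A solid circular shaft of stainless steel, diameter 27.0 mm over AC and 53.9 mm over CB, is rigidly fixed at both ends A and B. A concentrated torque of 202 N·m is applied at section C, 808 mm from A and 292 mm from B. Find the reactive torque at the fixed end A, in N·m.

4.49 N·m

Compatibility: T_A·a/J_AC = T_B·b/J_CB with T_A + T_B = T₀.
J_AC = 5.22×10^-8 m⁴, J_CB = 8.29×10^-7 m⁴, so T_A = T₀·(J_AC/a)/((J_AC/a)+(J_CB/b)) = 4.494 N·m, T_B = 197.5 N·m.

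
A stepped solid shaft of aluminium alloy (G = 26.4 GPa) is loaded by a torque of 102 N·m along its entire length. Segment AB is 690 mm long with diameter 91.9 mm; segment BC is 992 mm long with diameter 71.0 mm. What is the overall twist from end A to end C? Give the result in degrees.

J_AB = π(0.0919)⁴/32 = 7.00×10^-6 m⁴; J_BC = π(0.0710)⁴/32 = 2.49×10^-6 m⁴.
θ = (T/G)·Σ L_i/J_i = (102.0/26.4×10⁹)·(0.690/7.00×10^-6 + 0.992/2.49×10^-6) = 1.917×10^-3 rad.

0.110°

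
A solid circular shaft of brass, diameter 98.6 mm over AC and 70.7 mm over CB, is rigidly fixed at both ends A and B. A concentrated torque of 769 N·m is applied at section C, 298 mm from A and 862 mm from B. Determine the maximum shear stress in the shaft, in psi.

543 psi

Compatibility: T_A·a/J_AC = T_B·b/J_CB with T_A + T_B = T₀.
J_AC = 9.28×10^-6 m⁴, J_CB = 2.45×10^-6 m⁴, so T_A = T₀·(J_AC/a)/((J_AC/a)+(J_CB/b)) = 704.6 N·m, T_B = 64.39 N·m.
τ in each portion: τ_AC = 3.74×10^6 Pa, τ_CB = 9.28×10^5 Pa; maximum is in AC.
τ_max = T_AC·r/J = 704.6·0.0493/9.28×10^-6 = 3.744×10^6 Pa.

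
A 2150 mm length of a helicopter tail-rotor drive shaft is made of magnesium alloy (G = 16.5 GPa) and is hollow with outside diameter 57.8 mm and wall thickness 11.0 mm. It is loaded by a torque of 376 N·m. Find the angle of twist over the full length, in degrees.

3.00°

J = π(d_o⁴ − d_i⁴)/32 = π(0.0578⁴ − 0.0358⁴)/32 = 9.345×10^-7 m⁴.
θ = T·L/(G·J) = 376.0 × 2.15 / (16.5×10⁹ × 9.345×10^-7) = 0.05243 rad.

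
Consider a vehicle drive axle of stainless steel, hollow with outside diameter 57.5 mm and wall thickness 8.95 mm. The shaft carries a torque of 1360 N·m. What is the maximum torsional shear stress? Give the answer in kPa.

47000 kPa

J = π(d_o⁴ − d_i⁴)/32 = π(0.0575⁴ − 0.0396⁴)/32 = 8.318×10^-7 m⁴.
τ_max = T·r/J = 1360 × 0.0288 / 8.318×10^-7 = 4.701×10^7 Pa.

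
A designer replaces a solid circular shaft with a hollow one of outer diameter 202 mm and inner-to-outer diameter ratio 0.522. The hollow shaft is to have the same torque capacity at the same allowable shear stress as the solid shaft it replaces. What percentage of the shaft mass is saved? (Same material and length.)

23.4 %

Equal τ_max and T ⇒ the solid shaft needs d_s³ = d_o³(1−k⁴), so d_s = 202·(1−0.522⁴)^(1/3) = 196.9 mm.
Area ratio A_h/A_s = d_o²(1−k²)/d_s² = (1−k²)/(1−k⁴)^(2/3) = 0.7659.
Mass saving = 1 − 0.7659 = 23.4 %.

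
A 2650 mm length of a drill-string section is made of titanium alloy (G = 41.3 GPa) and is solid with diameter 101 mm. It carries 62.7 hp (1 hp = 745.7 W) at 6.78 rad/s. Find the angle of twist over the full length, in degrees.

ω = 6.78 rad/s, so T = P/ω = 62.7×745.7 / 6.780 = 6896 N·m.
J = πd⁴/32 = π(0.101)⁴/32 = 1.022×10^-5 m⁴.
θ = T·L/(G·J) = 6896 × 2.65 / (41.3×10⁹ × 1.022×10^-5) = 0.04331 rad.

2.48°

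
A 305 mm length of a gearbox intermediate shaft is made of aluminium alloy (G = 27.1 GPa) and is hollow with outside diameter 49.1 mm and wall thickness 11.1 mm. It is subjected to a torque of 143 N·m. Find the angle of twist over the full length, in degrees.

J = π(d_o⁴ − d_i⁴)/32 = π(0.0491⁴ − 0.0269⁴)/32 = 5.192×10^-7 m⁴.
θ = T·L/(G·J) = 143.0 × 0.305 / (27.1×10⁹ × 5.192×10^-7) = 3.100×10^-3 rad.

0.178°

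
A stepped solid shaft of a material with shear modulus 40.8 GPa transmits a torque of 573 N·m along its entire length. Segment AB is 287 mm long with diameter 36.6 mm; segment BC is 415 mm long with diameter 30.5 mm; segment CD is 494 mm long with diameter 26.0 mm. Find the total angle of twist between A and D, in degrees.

J_AB = π(0.0366)⁴/32 = 1.76×10^-7 m⁴; J_BC = π(0.0305)⁴/32 = 8.50×10^-8 m⁴; J_CD = π(0.0260)⁴/32 = 4.49×10^-8 m⁴.
θ = (T/G)·Σ L_i/J_i = (573.0/40.8×10⁹)·(0.287/1.76×10^-7 + 0.415/8.50×10^-8 + 0.494/4.49×10^-8) = 0.2461 rad.

14.1°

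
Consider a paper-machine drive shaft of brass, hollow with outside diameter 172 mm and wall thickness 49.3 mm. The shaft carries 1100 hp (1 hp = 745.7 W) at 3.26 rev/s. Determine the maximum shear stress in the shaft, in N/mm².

41.5 N/mm²

ω = 2π·3.26 = 20.48 rad/s, so T = P/ω = 1100×745.7 / 20.48 = 40050 N·m.
J = π(d_o⁴ − d_i⁴)/32 = π(0.172⁴ − 0.0734⁴)/32 = 8.307×10^-5 m⁴.
τ_max = T·r/J = 40050 × 0.0860 / 8.307×10^-5 = 4.146×10^7 Pa.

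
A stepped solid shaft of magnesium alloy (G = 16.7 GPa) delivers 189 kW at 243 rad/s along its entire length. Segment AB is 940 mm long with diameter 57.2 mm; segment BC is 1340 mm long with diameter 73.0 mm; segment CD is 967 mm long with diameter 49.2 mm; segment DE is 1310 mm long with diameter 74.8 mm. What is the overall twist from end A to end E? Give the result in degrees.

9.29°

ω = 243 rad/s, so T = P/ω = 189×10³ / 243.0 = 777.8 N·m.
J_AB = π(0.0572)⁴/32 = 1.05×10^-6 m⁴; J_BC = π(0.0730)⁴/32 = 2.79×10^-6 m⁴; J_CD = π(0.0492)⁴/32 = 5.75×10^-7 m⁴; J_DE = π(0.0748)⁴/32 = 3.07×10^-6 m⁴.
θ = (T/G)·Σ L_i/J_i = (777.8/16.7×10⁹)·(0.940/1.05×10^-6 + 1.34/2.79×10^-6 + 0.967/5.75×10^-7 + 1.31/3.07×10^-6) = 0.1622 rad.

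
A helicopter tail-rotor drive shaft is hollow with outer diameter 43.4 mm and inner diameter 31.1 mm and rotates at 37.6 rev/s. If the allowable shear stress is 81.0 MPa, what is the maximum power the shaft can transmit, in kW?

J = π(d_o⁴ − d_i⁴)/32 = π(0.0434⁴ − 0.0311⁴)/32 = 2.565×10^-7 m⁴.
T_max = τ_allow·J/r = 8.10×10^7 × 2.565×10^-7 / 0.0217 = 957.3 N·m.
ω = 2π·37.6 = 236.2 rad/s, so P_max = T_max·ω = 2.262×10^5 W.

226 kW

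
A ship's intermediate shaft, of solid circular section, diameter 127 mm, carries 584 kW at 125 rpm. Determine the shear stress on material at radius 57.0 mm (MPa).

ω = 2π·125/60 = 13.09 rad/s, so T = P/ω = 584×10³ / 13.09 = 44610 N·m.
J = πd⁴/32 = π(0.127)⁴/32 = 2.554×10^-5 m⁴.
Shear stress varies linearly with radius: τ = T·r/J = 44610 × 0.0570 / 2.554×10^-5 = 9.957×10^7 Pa.

99.6 MPa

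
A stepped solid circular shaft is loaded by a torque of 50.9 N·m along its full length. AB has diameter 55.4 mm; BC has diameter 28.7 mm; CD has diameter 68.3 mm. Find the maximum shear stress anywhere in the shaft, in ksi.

Under the same torque, τ_max = 16T/(πd³) is largest where d is smallest — segment BC (d = 28.7 mm).
τ_max = 16·50.90/(π·(0.0287)³) = 1.097×10^7 Pa.

1.59 ksi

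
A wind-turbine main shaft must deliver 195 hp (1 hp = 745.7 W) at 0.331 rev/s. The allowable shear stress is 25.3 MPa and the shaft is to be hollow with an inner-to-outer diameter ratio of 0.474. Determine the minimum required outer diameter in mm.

246 mm

ω = 2π·0.331 = 2.080 rad/s, so T = P/ω = 195×745.7 / 2.080 = 69920 N·m.
For a hollow shaft with d_i/d_o = 0.474: τ_max = 16T/(π d_o³ (1−k⁴)), so d_o = [16T/(π τ_allow (1−k⁴))]^(1/3) = [16·69920/(π·2.53×10^7·0.9495)]^(1/3) = 0.2456 m.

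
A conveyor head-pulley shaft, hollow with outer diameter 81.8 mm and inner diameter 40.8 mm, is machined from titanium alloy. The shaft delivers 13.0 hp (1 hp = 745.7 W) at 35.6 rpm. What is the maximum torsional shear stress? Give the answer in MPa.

ω = 2π·35.6/60 = 3.728 rad/s, so T = P/ω = 13.0×745.7 / 3.728 = 2600 N·m.
J = π(d_o⁴ − d_i⁴)/32 = π(0.0818⁴ − 0.0408⁴)/32 = 4.124×10^-6 m⁴.
τ_max = T·r/J = 2600 × 0.0409 / 4.124×10^-6 = 2.579×10^7 Pa.

25.8 MPa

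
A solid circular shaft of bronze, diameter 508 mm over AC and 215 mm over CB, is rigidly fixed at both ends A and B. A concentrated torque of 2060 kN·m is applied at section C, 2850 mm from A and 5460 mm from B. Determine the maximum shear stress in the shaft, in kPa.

78700 kPa

Compatibility: T_A·a/J_AC = T_B·b/J_CB with T_A + T_B = T₀.
J_AC = 6.54×10^-3 m⁴, J_CB = 2.10×10^-4 m⁴, so T_A = T₀·(J_AC/a)/((J_AC/a)+(J_CB/b)) = 2.026e6 N·m, T_B = 33930 N·m.
τ in each portion: τ_AC = 7.87×10^7 Pa, τ_CB = 1.74×10^7 Pa; maximum is in AC.
τ_max = T_AC·r/J = 2.026e6·0.254/6.54×10^-3 = 7.871×10^7 Pa.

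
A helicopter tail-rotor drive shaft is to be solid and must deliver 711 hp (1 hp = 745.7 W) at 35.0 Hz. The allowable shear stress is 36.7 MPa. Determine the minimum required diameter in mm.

69.4 mm

ω = 2π·35.0 = 219.9 rad/s, so T = P/ω = 711×745.7 / 219.9 = 2411 N·m.
For a solid shaft τ_max = 16T/(πd³), so d = (16T/(π τ_allow))^(1/3) = (16·2411/(π·3.67×10^7))^(1/3) = 0.06942 m.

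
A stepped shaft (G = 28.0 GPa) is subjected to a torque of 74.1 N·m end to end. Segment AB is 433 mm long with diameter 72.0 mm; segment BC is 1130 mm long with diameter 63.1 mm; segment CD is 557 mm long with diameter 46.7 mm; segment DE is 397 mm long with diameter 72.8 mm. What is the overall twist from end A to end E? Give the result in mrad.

J_AB = π(0.0720)⁴/32 = 2.64×10^-6 m⁴; J_BC = π(0.0631)⁴/32 = 1.56×10^-6 m⁴; J_CD = π(0.0467)⁴/32 = 4.67×10^-7 m⁴; J_DE = π(0.0728)⁴/32 = 2.76×10^-6 m⁴.
θ = (T/G)·Σ L_i/J_i = (74.10/28.0×10⁹)·(0.433/2.64×10^-6 + 1.13/1.56×10^-6 + 0.557/4.67×10^-7 + 0.397/2.76×10^-6) = 5.894×10^-3 rad.

5.89 mrad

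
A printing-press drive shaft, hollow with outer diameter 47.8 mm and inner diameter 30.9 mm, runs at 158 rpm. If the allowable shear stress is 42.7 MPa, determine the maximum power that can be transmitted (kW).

12.5 kW

J = π(d_o⁴ − d_i⁴)/32 = π(0.0478⁴ − 0.0309⁴)/32 = 4.230×10^-7 m⁴.
T_max = τ_allow·J/r = 4.27×10^7 × 4.230×10^-7 / 0.0239 = 755.8 N·m.
ω = 2π·158/60 = 16.55 rad/s, so P_max = T_max·ω = 1.250×10^4 W.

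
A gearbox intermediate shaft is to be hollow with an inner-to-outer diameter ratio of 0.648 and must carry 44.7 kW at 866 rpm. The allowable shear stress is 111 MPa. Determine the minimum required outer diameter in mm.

ω = 2π·866/60 = 90.69 rad/s, so T = P/ω = 44.7×10³ / 90.69 = 492.9 N·m.
For a hollow shaft with d_i/d_o = 0.648: τ_max = 16T/(π d_o³ (1−k⁴)), so d_o = [16T/(π τ_allow (1−k⁴))]^(1/3) = [16·492.9/(π·1.11×10^8·0.8237)]^(1/3) = 0.03017 m.

30.2 mm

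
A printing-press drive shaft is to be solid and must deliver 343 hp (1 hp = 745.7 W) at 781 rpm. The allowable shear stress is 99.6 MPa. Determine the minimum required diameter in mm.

ω = 2π·781/60 = 81.79 rad/s, so T = P/ω = 343×745.7 / 81.79 = 3127 N·m.
For a solid shaft τ_max = 16T/(πd³), so d = (16T/(π τ_allow))^(1/3) = (16·3127/(π·9.96×10^7))^(1/3) = 0.05428 m.

54.3 mm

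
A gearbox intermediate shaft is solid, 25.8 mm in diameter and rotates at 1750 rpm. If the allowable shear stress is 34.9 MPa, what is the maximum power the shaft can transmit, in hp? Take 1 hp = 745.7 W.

28.9 hp

J = πd⁴/32 = π(0.0258)⁴/32 = 4.350×10^-8 m⁴.
T_max = τ_allow·J/r = 3.49×10^7 × 4.350×10^-8 / 0.0129 = 117.7 N·m.
ω = 2π·1750/60 = 183.3 rad/s, so P_max = T_max·ω = 2.157×10^4 W.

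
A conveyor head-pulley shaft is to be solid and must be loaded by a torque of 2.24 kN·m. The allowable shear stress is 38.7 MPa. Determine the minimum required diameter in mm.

For a solid shaft τ_max = 16T/(πd³), so d = (16T/(π τ_allow))^(1/3) = (16·2240/(π·3.87×10^7))^(1/3) = 0.06655 m.

66.6 mm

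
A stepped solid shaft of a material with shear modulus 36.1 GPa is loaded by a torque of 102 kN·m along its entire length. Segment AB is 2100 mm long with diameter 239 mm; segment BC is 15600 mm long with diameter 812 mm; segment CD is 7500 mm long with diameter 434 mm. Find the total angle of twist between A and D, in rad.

J_AB = π(0.239)⁴/32 = 3.20×10^-4 m⁴; J_BC = π(0.812)⁴/32 = 0.0427 m⁴; J_CD = π(0.434)⁴/32 = 3.48×10^-3 m⁴.
θ = (T/G)·Σ L_i/J_i = (102000/36.1×10⁹)·(2.10/3.20×10^-4 + 15.6/0.0427 + 7.50/3.48×10^-3) = 0.02564 rad.

0.0256 rad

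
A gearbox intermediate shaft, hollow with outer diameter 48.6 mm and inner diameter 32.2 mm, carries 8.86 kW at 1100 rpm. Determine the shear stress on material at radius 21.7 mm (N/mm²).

ω = 2π·1100/60 = 115.2 rad/s, so T = P/ω = 8.86×10³ / 115.2 = 76.92 N·m.
J = π(d_o⁴ − d_i⁴)/32 = π(0.0486⁴ − 0.0322⁴)/32 = 4.422×10^-7 m⁴.
Shear stress varies linearly with radius: τ = T·r/J = 76.92 × 0.0217 / 4.422×10^-7 = 3.775×10^6 Pa.

3.77 N/mm²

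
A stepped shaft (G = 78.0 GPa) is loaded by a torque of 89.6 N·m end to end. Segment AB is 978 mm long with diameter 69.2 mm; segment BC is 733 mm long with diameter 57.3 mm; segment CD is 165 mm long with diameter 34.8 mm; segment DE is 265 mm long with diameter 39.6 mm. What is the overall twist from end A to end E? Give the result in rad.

J_AB = π(0.0692)⁴/32 = 2.25×10^-6 m⁴; J_BC = π(0.0573)⁴/32 = 1.06×10^-6 m⁴; J_CD = π(0.0348)⁴/32 = 1.44×10^-7 m⁴; J_DE = π(0.0396)⁴/32 = 2.41×10^-7 m⁴.
θ = (T/G)·Σ L_i/J_i = (89.60/78.0×10⁹)·(0.978/2.25×10^-6 + 0.733/1.06×10^-6 + 0.165/1.44×10^-7 + 0.265/2.41×10^-7) = 3.872×10^-3 rad.

0.00387 rad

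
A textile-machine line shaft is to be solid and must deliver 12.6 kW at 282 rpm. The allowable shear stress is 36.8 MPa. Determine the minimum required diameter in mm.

ω = 2π·282/60 = 29.53 rad/s, so T = P/ω = 12.6×10³ / 29.53 = 426.7 N·m.
For a solid shaft τ_max = 16T/(πd³), so d = (16T/(π τ_allow))^(1/3) = (16·426.7/(π·3.68×10^7))^(1/3) = 0.03894 m.

38.9 mm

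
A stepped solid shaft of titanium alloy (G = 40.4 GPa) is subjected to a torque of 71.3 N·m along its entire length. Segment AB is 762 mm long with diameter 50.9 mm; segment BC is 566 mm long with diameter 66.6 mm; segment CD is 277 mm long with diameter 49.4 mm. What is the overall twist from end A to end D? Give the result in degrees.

J_AB = π(0.0509)⁴/32 = 6.59×10^-7 m⁴; J_BC = π(0.0666)⁴/32 = 1.93×10^-6 m⁴; J_CD = π(0.0494)⁴/32 = 5.85×10^-7 m⁴.
θ = (T/G)·Σ L_i/J_i = (71.30/40.4×10⁹)·(0.762/6.59×10^-7 + 0.566/1.93×10^-6 + 0.277/5.85×10^-7) = 3.394×10^-3 rad.

0.194°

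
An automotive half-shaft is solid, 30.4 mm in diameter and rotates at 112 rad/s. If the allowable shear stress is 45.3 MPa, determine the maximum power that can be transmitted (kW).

J = πd⁴/32 = π(0.0304)⁴/32 = 8.385×10^-8 m⁴.
T_max = τ_allow·J/r = 4.53×10^7 × 8.385×10^-8 / 0.0152 = 249.9 N·m.
ω = 112 rad/s, so P_max = T_max·ω = 2.799×10^4 W.

28.0 kW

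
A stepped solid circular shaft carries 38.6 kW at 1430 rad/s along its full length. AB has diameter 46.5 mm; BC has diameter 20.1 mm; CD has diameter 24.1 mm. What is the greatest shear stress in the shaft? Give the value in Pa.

1.69e7 Pa

ω = 1430 rad/s, so T = P/ω = 38.6×10³ / 1430 = 26.99 N·m.
Under the same torque, τ_max = 16T/(πd³) is largest where d is smallest — segment BC (d = 20.1 mm).
τ_max = 16·26.99/(π·(0.0201)³) = 1.693×10^7 Pa.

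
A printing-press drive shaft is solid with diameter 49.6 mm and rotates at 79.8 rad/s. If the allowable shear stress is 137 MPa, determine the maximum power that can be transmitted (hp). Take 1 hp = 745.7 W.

J = πd⁴/32 = π(0.0496)⁴/32 = 5.942×10^-7 m⁴.
T_max = τ_allow·J/r = 1.37×10^8 × 5.942×10^-7 / 0.0248 = 3282 N·m.
ω = 79.8 rad/s, so P_max = T_max·ω = 2.619×10^5 W.

351 hp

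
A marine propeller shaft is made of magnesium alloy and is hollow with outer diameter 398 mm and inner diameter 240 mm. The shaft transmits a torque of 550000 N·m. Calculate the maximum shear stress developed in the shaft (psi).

7430 psi

J = π(d_o⁴ − d_i⁴)/32 = π(0.398⁴ − 0.240⁴)/32 = 2.138×10^-3 m⁴.
τ_max = T·r/J = 550000 × 0.199 / 2.138×10^-3 = 5.120×10^7 Pa.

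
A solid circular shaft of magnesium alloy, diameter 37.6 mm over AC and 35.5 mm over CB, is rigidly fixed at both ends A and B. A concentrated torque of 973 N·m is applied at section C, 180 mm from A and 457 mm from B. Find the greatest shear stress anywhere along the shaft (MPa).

71.0 MPa

Compatibility: T_A·a/J_AC = T_B·b/J_CB with T_A + T_B = T₀.
J_AC = 1.96×10^-7 m⁴, J_CB = 1.56×10^-7 m⁴, so T_A = T₀·(J_AC/a)/((J_AC/a)+(J_CB/b)) = 741.1 N·m, T_B = 231.9 N·m.
τ in each portion: τ_AC = 7.10×10^7 Pa, τ_CB = 2.64×10^7 Pa; maximum is in AC.
τ_max = T_AC·r/J = 741.1·0.0188/1.96×10^-7 = 7.100×10^7 Pa.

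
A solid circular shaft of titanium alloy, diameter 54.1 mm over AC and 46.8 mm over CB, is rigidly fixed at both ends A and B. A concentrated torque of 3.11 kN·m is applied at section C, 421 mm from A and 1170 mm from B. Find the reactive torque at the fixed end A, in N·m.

2590 N·m

Compatibility: T_A·a/J_AC = T_B·b/J_CB with T_A + T_B = T₀.
J_AC = 8.41×10^-7 m⁴, J_CB = 4.71×10^-7 m⁴, so T_A = T₀·(J_AC/a)/((J_AC/a)+(J_CB/b)) = 2588 N·m, T_B = 521.6 N·m.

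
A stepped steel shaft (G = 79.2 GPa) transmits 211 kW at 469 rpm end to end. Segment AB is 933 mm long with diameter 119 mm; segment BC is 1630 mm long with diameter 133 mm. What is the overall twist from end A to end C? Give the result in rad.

ω = 2π·469/60 = 49.11 rad/s, so T = P/ω = 211×10³ / 49.11 = 4296 N·m.
J_AB = π(0.119)⁴/32 = 1.97×10^-5 m⁴; J_BC = π(0.133)⁴/32 = 3.07×10^-5 m⁴.
θ = (T/G)·Σ L_i/J_i = (4296/79.2×10⁹)·(0.933/1.97×10^-5 + 1.63/3.07×10^-5) = 5.449×10^-3 rad.

0.00545 rad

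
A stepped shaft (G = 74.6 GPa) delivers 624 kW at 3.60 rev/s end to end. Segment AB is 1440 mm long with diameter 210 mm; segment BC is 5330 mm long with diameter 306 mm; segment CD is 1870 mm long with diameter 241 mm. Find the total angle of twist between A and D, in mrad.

ω = 2π·3.60 = 22.62 rad/s, so T = P/ω = 624×10³ / 22.62 = 27590 N·m.
J_AB = π(0.210)⁴/32 = 1.91×10^-4 m⁴; J_BC = π(0.306)⁴/32 = 8.61×10^-4 m⁴; J_CD = π(0.241)⁴/32 = 3.31×10^-4 m⁴.
θ = (T/G)·Σ L_i/J_i = (27590/74.6×10⁹)·(1.44/1.91×10^-4 + 5.33/8.61×10^-4 + 1.87/3.31×10^-4) = 7.167×10^-3 rad.

7.17 mrad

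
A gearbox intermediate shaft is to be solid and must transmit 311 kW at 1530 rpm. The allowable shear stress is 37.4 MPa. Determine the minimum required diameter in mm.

ω = 2π·1530/60 = 160.2 rad/s, so T = P/ω = 311×10³ / 160.2 = 1941 N·m.
For a solid shaft τ_max = 16T/(πd³), so d = (16T/(π τ_allow))^(1/3) = (16·1941/(π·3.74×10^7))^(1/3) = 0.06418 m.

64.2 mm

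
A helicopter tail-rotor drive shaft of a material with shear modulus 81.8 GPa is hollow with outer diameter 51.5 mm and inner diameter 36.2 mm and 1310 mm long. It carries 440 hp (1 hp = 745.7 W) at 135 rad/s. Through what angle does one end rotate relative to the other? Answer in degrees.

ω = 135 rad/s, so T = P/ω = 440×745.7 / 135.0 = 2430 N·m.
J = π(d_o⁴ − d_i⁴)/32 = π(0.0515⁴ − 0.0362⁴)/32 = 5.220×10^-7 m⁴.
θ = T·L/(G·J) = 2430 × 1.31 / (81.8×10⁹ × 5.220×10^-7) = 0.07456 rad.

4.27°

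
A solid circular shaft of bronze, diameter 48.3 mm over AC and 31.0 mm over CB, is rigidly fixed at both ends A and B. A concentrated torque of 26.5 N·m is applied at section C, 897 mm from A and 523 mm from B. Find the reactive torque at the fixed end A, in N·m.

20.5 N·m

Compatibility: T_A·a/J_AC = T_B·b/J_CB with T_A + T_B = T₀.
J_AC = 5.34×10^-7 m⁴, J_CB = 9.07×10^-8 m⁴, so T_A = T₀·(J_AC/a)/((J_AC/a)+(J_CB/b)) = 20.53 N·m, T_B = 5.974 N·m.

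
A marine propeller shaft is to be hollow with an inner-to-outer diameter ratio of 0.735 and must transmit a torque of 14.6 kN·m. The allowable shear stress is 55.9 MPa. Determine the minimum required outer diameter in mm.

For a hollow shaft with d_i/d_o = 0.735: τ_max = 16T/(π d_o³ (1−k⁴)), so d_o = [16T/(π τ_allow (1−k⁴))]^(1/3) = [16·14600/(π·5.59×10^7·0.7082)]^(1/3) = 0.1234 m.

123 mm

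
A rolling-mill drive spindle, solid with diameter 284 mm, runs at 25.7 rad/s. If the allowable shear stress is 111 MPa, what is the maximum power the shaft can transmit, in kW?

12800 kW

J = πd⁴/32 = π(0.284)⁴/32 = 6.387×10^-4 m⁴.
T_max = τ_allow·J/r = 1.11×10^8 × 6.387×10^-4 / 0.142 = 499200 N·m.
ω = 25.7 rad/s, so P_max = T_max·ω = 1.283×10^7 W.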